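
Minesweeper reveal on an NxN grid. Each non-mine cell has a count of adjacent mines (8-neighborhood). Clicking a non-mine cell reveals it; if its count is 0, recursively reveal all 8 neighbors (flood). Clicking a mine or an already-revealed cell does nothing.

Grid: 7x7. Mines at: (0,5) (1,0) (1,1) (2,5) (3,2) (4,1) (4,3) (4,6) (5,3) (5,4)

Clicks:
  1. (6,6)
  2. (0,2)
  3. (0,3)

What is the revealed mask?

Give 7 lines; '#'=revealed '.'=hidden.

Answer: ..###..
..###..
..###..
.......
.......
.....##
.....##

Derivation:
Click 1 (6,6) count=0: revealed 4 new [(5,5) (5,6) (6,5) (6,6)] -> total=4
Click 2 (0,2) count=1: revealed 1 new [(0,2)] -> total=5
Click 3 (0,3) count=0: revealed 8 new [(0,3) (0,4) (1,2) (1,3) (1,4) (2,2) (2,3) (2,4)] -> total=13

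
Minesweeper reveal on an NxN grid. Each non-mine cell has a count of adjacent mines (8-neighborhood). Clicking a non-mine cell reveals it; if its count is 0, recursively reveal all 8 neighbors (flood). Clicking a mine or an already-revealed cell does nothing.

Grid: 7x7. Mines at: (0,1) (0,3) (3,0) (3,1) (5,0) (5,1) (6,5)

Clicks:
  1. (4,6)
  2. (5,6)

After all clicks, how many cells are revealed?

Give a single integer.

Click 1 (4,6) count=0: revealed 31 new [(0,4) (0,5) (0,6) (1,2) (1,3) (1,4) (1,5) (1,6) (2,2) (2,3) (2,4) (2,5) (2,6) (3,2) (3,3) (3,4) (3,5) (3,6) (4,2) (4,3) (4,4) (4,5) (4,6) (5,2) (5,3) (5,4) (5,5) (5,6) (6,2) (6,3) (6,4)] -> total=31
Click 2 (5,6) count=1: revealed 0 new [(none)] -> total=31

Answer: 31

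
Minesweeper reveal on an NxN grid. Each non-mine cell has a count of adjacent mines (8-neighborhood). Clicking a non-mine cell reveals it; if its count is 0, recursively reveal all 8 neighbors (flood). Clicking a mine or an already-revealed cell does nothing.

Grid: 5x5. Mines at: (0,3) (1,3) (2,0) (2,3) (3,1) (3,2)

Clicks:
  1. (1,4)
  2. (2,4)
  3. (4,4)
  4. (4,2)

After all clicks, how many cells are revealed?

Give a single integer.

Answer: 7

Derivation:
Click 1 (1,4) count=3: revealed 1 new [(1,4)] -> total=1
Click 2 (2,4) count=2: revealed 1 new [(2,4)] -> total=2
Click 3 (4,4) count=0: revealed 4 new [(3,3) (3,4) (4,3) (4,4)] -> total=6
Click 4 (4,2) count=2: revealed 1 new [(4,2)] -> total=7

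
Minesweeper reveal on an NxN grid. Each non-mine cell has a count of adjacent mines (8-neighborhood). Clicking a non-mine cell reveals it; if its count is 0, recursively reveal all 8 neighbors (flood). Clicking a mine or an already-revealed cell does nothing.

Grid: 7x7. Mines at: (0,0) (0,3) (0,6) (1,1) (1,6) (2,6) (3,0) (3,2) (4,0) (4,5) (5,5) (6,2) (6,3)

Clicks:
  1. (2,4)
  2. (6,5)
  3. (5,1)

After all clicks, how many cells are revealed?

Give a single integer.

Click 1 (2,4) count=0: revealed 9 new [(1,3) (1,4) (1,5) (2,3) (2,4) (2,5) (3,3) (3,4) (3,5)] -> total=9
Click 2 (6,5) count=1: revealed 1 new [(6,5)] -> total=10
Click 3 (5,1) count=2: revealed 1 new [(5,1)] -> total=11

Answer: 11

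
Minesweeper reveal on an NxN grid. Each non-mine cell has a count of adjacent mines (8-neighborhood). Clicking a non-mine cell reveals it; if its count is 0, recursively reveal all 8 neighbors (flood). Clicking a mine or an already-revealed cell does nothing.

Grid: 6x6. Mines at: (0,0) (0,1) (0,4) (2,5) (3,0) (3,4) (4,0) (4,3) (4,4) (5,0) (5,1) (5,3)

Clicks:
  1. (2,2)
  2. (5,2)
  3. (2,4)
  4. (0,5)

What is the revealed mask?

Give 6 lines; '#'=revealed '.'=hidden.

Answer: .....#
.###..
.####.
.###..
......
..#...

Derivation:
Click 1 (2,2) count=0: revealed 9 new [(1,1) (1,2) (1,3) (2,1) (2,2) (2,3) (3,1) (3,2) (3,3)] -> total=9
Click 2 (5,2) count=3: revealed 1 new [(5,2)] -> total=10
Click 3 (2,4) count=2: revealed 1 new [(2,4)] -> total=11
Click 4 (0,5) count=1: revealed 1 new [(0,5)] -> total=12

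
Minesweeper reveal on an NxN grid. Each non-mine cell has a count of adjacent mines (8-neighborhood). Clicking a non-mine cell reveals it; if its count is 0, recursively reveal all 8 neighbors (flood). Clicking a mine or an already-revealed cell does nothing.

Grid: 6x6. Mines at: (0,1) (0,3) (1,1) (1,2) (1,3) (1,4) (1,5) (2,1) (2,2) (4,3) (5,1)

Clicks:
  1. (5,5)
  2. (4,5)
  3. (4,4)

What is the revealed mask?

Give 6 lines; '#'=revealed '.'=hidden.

Click 1 (5,5) count=0: revealed 8 new [(2,4) (2,5) (3,4) (3,5) (4,4) (4,5) (5,4) (5,5)] -> total=8
Click 2 (4,5) count=0: revealed 0 new [(none)] -> total=8
Click 3 (4,4) count=1: revealed 0 new [(none)] -> total=8

Answer: ......
......
....##
....##
....##
....##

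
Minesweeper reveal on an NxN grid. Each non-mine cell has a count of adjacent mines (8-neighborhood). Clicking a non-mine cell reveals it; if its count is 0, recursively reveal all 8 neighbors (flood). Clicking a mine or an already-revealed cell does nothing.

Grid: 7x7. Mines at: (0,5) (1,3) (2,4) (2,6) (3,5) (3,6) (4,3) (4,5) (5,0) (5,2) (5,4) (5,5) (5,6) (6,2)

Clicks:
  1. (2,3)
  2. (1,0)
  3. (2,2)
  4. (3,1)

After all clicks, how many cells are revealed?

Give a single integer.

Click 1 (2,3) count=2: revealed 1 new [(2,3)] -> total=1
Click 2 (1,0) count=0: revealed 15 new [(0,0) (0,1) (0,2) (1,0) (1,1) (1,2) (2,0) (2,1) (2,2) (3,0) (3,1) (3,2) (4,0) (4,1) (4,2)] -> total=16
Click 3 (2,2) count=1: revealed 0 new [(none)] -> total=16
Click 4 (3,1) count=0: revealed 0 new [(none)] -> total=16

Answer: 16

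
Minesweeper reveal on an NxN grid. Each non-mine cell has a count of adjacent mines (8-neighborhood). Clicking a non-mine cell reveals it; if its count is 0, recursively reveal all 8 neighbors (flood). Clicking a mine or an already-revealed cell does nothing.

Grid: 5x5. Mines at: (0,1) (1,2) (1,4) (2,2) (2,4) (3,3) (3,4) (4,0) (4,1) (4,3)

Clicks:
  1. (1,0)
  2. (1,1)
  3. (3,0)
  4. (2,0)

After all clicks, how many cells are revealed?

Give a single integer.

Answer: 6

Derivation:
Click 1 (1,0) count=1: revealed 1 new [(1,0)] -> total=1
Click 2 (1,1) count=3: revealed 1 new [(1,1)] -> total=2
Click 3 (3,0) count=2: revealed 1 new [(3,0)] -> total=3
Click 4 (2,0) count=0: revealed 3 new [(2,0) (2,1) (3,1)] -> total=6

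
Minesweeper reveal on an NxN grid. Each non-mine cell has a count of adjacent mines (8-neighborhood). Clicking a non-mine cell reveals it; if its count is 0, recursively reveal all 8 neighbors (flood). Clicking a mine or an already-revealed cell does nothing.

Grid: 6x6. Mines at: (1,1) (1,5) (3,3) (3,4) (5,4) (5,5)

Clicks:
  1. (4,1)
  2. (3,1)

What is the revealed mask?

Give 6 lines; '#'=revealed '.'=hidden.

Click 1 (4,1) count=0: revealed 14 new [(2,0) (2,1) (2,2) (3,0) (3,1) (3,2) (4,0) (4,1) (4,2) (4,3) (5,0) (5,1) (5,2) (5,3)] -> total=14
Click 2 (3,1) count=0: revealed 0 new [(none)] -> total=14

Answer: ......
......
###...
###...
####..
####..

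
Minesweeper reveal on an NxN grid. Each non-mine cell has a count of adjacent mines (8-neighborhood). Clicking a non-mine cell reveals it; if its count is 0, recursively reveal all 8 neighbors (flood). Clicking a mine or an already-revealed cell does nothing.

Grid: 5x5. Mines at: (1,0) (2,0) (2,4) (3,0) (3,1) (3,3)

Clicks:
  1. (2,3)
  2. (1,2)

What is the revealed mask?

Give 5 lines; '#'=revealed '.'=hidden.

Answer: .####
.####
.###.
.....
.....

Derivation:
Click 1 (2,3) count=2: revealed 1 new [(2,3)] -> total=1
Click 2 (1,2) count=0: revealed 10 new [(0,1) (0,2) (0,3) (0,4) (1,1) (1,2) (1,3) (1,4) (2,1) (2,2)] -> total=11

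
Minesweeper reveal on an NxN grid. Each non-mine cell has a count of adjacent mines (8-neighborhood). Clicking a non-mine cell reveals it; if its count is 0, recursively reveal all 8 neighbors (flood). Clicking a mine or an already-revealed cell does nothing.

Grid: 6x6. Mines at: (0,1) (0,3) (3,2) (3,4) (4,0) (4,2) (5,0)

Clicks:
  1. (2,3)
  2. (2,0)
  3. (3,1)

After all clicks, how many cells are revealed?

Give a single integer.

Answer: 7

Derivation:
Click 1 (2,3) count=2: revealed 1 new [(2,3)] -> total=1
Click 2 (2,0) count=0: revealed 6 new [(1,0) (1,1) (2,0) (2,1) (3,0) (3,1)] -> total=7
Click 3 (3,1) count=3: revealed 0 new [(none)] -> total=7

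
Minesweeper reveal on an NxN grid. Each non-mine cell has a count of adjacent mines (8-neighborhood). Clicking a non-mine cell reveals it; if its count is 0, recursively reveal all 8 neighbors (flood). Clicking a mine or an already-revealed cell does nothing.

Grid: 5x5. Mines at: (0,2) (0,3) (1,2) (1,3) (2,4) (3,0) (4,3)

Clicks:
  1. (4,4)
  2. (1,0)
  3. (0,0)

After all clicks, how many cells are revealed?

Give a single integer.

Answer: 7

Derivation:
Click 1 (4,4) count=1: revealed 1 new [(4,4)] -> total=1
Click 2 (1,0) count=0: revealed 6 new [(0,0) (0,1) (1,0) (1,1) (2,0) (2,1)] -> total=7
Click 3 (0,0) count=0: revealed 0 new [(none)] -> total=7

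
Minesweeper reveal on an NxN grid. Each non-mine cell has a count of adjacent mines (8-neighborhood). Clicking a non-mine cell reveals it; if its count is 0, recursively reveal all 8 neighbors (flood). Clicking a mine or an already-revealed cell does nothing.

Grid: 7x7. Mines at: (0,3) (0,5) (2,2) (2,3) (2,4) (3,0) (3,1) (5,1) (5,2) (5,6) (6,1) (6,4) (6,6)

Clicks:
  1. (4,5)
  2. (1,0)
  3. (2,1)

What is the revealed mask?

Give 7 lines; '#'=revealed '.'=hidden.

Answer: ###....
###....
##.....
.......
.....#.
.......
.......

Derivation:
Click 1 (4,5) count=1: revealed 1 new [(4,5)] -> total=1
Click 2 (1,0) count=0: revealed 8 new [(0,0) (0,1) (0,2) (1,0) (1,1) (1,2) (2,0) (2,1)] -> total=9
Click 3 (2,1) count=3: revealed 0 new [(none)] -> total=9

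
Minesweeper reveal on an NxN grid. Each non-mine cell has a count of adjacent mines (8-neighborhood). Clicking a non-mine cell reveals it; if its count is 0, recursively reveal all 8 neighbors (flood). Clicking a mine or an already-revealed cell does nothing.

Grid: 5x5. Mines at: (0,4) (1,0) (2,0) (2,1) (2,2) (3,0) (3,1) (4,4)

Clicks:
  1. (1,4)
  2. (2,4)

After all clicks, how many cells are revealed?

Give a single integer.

Click 1 (1,4) count=1: revealed 1 new [(1,4)] -> total=1
Click 2 (2,4) count=0: revealed 5 new [(1,3) (2,3) (2,4) (3,3) (3,4)] -> total=6

Answer: 6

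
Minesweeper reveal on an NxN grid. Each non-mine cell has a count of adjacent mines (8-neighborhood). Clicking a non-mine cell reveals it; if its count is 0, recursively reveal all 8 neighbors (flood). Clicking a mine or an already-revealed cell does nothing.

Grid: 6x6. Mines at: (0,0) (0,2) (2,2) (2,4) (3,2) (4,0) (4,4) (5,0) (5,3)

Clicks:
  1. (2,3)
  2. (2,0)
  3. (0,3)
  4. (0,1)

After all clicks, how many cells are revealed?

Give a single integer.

Click 1 (2,3) count=3: revealed 1 new [(2,3)] -> total=1
Click 2 (2,0) count=0: revealed 6 new [(1,0) (1,1) (2,0) (2,1) (3,0) (3,1)] -> total=7
Click 3 (0,3) count=1: revealed 1 new [(0,3)] -> total=8
Click 4 (0,1) count=2: revealed 1 new [(0,1)] -> total=9

Answer: 9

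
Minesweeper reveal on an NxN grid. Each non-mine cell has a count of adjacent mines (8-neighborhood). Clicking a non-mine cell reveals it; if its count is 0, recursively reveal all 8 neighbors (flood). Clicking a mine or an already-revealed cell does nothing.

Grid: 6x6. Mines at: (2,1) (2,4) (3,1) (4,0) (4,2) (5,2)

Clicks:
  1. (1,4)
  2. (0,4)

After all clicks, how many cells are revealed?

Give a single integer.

Answer: 12

Derivation:
Click 1 (1,4) count=1: revealed 1 new [(1,4)] -> total=1
Click 2 (0,4) count=0: revealed 11 new [(0,0) (0,1) (0,2) (0,3) (0,4) (0,5) (1,0) (1,1) (1,2) (1,3) (1,5)] -> total=12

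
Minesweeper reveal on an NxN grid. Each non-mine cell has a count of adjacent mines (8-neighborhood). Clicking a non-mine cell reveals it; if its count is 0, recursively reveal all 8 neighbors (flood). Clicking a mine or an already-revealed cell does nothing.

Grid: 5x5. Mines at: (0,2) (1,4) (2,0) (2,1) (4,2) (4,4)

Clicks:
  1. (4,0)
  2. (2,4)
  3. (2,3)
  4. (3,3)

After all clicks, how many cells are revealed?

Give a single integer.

Answer: 7

Derivation:
Click 1 (4,0) count=0: revealed 4 new [(3,0) (3,1) (4,0) (4,1)] -> total=4
Click 2 (2,4) count=1: revealed 1 new [(2,4)] -> total=5
Click 3 (2,3) count=1: revealed 1 new [(2,3)] -> total=6
Click 4 (3,3) count=2: revealed 1 new [(3,3)] -> total=7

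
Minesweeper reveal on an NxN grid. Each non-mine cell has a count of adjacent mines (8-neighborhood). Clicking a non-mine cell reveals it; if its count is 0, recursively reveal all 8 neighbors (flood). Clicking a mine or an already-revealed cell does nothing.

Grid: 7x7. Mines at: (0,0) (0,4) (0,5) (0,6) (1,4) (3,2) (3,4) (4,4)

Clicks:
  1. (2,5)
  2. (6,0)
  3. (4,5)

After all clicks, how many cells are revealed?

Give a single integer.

Answer: 32

Derivation:
Click 1 (2,5) count=2: revealed 1 new [(2,5)] -> total=1
Click 2 (6,0) count=0: revealed 31 new [(1,0) (1,1) (1,5) (1,6) (2,0) (2,1) (2,6) (3,0) (3,1) (3,5) (3,6) (4,0) (4,1) (4,2) (4,3) (4,5) (4,6) (5,0) (5,1) (5,2) (5,3) (5,4) (5,5) (5,6) (6,0) (6,1) (6,2) (6,3) (6,4) (6,5) (6,6)] -> total=32
Click 3 (4,5) count=2: revealed 0 new [(none)] -> total=32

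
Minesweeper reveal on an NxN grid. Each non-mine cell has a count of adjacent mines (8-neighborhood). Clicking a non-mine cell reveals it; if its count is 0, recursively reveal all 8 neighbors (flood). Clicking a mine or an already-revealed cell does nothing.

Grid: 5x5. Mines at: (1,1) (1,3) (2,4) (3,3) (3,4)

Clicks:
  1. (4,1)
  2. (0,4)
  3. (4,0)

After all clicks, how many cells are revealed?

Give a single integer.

Answer: 10

Derivation:
Click 1 (4,1) count=0: revealed 9 new [(2,0) (2,1) (2,2) (3,0) (3,1) (3,2) (4,0) (4,1) (4,2)] -> total=9
Click 2 (0,4) count=1: revealed 1 new [(0,4)] -> total=10
Click 3 (4,0) count=0: revealed 0 new [(none)] -> total=10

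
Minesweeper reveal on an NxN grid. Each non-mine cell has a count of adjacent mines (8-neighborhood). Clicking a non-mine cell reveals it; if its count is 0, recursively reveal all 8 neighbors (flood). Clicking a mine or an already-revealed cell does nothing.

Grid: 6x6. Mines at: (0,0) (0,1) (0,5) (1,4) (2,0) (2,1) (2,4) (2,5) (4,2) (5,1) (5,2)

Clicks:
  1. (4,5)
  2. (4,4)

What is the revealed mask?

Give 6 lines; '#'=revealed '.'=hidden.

Click 1 (4,5) count=0: revealed 9 new [(3,3) (3,4) (3,5) (4,3) (4,4) (4,5) (5,3) (5,4) (5,5)] -> total=9
Click 2 (4,4) count=0: revealed 0 new [(none)] -> total=9

Answer: ......
......
......
...###
...###
...###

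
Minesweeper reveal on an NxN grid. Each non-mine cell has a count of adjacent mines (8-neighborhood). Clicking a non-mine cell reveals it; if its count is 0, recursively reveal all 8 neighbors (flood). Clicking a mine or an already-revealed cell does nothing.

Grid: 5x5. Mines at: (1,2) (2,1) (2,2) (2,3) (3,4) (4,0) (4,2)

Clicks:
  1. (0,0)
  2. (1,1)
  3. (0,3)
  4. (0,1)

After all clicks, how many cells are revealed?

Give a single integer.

Click 1 (0,0) count=0: revealed 4 new [(0,0) (0,1) (1,0) (1,1)] -> total=4
Click 2 (1,1) count=3: revealed 0 new [(none)] -> total=4
Click 3 (0,3) count=1: revealed 1 new [(0,3)] -> total=5
Click 4 (0,1) count=1: revealed 0 new [(none)] -> total=5

Answer: 5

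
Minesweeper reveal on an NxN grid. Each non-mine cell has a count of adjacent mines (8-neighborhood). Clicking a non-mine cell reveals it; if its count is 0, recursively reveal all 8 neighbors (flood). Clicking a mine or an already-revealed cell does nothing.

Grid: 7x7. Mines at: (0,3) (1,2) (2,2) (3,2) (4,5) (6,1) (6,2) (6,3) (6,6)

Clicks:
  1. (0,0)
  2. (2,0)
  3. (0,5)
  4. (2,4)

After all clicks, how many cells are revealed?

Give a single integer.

Click 1 (0,0) count=0: revealed 12 new [(0,0) (0,1) (1,0) (1,1) (2,0) (2,1) (3,0) (3,1) (4,0) (4,1) (5,0) (5,1)] -> total=12
Click 2 (2,0) count=0: revealed 0 new [(none)] -> total=12
Click 3 (0,5) count=0: revealed 15 new [(0,4) (0,5) (0,6) (1,3) (1,4) (1,5) (1,6) (2,3) (2,4) (2,5) (2,6) (3,3) (3,4) (3,5) (3,6)] -> total=27
Click 4 (2,4) count=0: revealed 0 new [(none)] -> total=27

Answer: 27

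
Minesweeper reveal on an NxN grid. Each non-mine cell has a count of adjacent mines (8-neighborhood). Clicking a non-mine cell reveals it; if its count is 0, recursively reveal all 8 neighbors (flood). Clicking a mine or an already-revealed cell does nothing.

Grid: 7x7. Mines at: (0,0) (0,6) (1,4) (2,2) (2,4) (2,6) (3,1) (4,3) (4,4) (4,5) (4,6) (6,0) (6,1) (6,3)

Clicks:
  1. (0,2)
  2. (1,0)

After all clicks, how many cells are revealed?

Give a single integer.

Answer: 7

Derivation:
Click 1 (0,2) count=0: revealed 6 new [(0,1) (0,2) (0,3) (1,1) (1,2) (1,3)] -> total=6
Click 2 (1,0) count=1: revealed 1 new [(1,0)] -> total=7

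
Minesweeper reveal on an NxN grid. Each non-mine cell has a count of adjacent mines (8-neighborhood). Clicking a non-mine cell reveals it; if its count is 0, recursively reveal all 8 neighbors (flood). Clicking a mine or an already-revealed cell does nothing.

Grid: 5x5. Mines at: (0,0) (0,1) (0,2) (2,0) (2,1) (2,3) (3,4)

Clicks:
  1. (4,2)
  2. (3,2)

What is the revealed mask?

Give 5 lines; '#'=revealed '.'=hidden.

Click 1 (4,2) count=0: revealed 8 new [(3,0) (3,1) (3,2) (3,3) (4,0) (4,1) (4,2) (4,3)] -> total=8
Click 2 (3,2) count=2: revealed 0 new [(none)] -> total=8

Answer: .....
.....
.....
####.
####.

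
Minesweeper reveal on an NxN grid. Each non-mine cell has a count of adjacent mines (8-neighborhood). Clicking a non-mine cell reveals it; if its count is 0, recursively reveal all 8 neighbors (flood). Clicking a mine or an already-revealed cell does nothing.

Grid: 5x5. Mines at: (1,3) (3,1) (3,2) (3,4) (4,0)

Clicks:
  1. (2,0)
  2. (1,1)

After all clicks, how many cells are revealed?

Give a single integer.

Answer: 9

Derivation:
Click 1 (2,0) count=1: revealed 1 new [(2,0)] -> total=1
Click 2 (1,1) count=0: revealed 8 new [(0,0) (0,1) (0,2) (1,0) (1,1) (1,2) (2,1) (2,2)] -> total=9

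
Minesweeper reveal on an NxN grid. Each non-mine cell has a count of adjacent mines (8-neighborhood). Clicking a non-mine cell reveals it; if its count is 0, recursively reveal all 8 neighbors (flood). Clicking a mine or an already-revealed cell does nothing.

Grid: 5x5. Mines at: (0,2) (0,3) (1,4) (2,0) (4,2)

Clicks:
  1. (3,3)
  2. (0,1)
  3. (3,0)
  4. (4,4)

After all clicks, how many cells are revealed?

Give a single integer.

Click 1 (3,3) count=1: revealed 1 new [(3,3)] -> total=1
Click 2 (0,1) count=1: revealed 1 new [(0,1)] -> total=2
Click 3 (3,0) count=1: revealed 1 new [(3,0)] -> total=3
Click 4 (4,4) count=0: revealed 5 new [(2,3) (2,4) (3,4) (4,3) (4,4)] -> total=8

Answer: 8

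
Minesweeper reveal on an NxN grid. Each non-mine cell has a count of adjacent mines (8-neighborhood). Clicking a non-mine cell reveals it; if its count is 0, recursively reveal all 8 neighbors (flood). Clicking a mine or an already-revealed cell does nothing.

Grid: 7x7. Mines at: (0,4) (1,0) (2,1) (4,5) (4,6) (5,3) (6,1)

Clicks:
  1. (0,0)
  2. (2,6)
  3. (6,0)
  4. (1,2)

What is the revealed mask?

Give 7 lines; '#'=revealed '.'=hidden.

Click 1 (0,0) count=1: revealed 1 new [(0,0)] -> total=1
Click 2 (2,6) count=0: revealed 20 new [(0,5) (0,6) (1,2) (1,3) (1,4) (1,5) (1,6) (2,2) (2,3) (2,4) (2,5) (2,6) (3,2) (3,3) (3,4) (3,5) (3,6) (4,2) (4,3) (4,4)] -> total=21
Click 3 (6,0) count=1: revealed 1 new [(6,0)] -> total=22
Click 4 (1,2) count=1: revealed 0 new [(none)] -> total=22

Answer: #....##
..#####
..#####
..#####
..###..
.......
#......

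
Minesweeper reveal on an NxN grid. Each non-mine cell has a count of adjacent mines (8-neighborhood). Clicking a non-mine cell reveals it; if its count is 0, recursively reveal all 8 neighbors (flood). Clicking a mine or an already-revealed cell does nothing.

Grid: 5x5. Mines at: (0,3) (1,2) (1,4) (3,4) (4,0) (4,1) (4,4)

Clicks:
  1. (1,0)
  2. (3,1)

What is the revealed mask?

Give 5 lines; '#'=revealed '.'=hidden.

Click 1 (1,0) count=0: revealed 8 new [(0,0) (0,1) (1,0) (1,1) (2,0) (2,1) (3,0) (3,1)] -> total=8
Click 2 (3,1) count=2: revealed 0 new [(none)] -> total=8

Answer: ##...
##...
##...
##...
.....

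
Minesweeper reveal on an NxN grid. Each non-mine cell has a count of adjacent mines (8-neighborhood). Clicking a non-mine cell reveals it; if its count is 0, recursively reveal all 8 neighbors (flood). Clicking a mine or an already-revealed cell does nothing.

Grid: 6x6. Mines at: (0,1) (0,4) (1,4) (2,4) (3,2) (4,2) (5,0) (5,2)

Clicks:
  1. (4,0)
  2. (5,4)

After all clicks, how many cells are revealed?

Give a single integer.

Click 1 (4,0) count=1: revealed 1 new [(4,0)] -> total=1
Click 2 (5,4) count=0: revealed 9 new [(3,3) (3,4) (3,5) (4,3) (4,4) (4,5) (5,3) (5,4) (5,5)] -> total=10

Answer: 10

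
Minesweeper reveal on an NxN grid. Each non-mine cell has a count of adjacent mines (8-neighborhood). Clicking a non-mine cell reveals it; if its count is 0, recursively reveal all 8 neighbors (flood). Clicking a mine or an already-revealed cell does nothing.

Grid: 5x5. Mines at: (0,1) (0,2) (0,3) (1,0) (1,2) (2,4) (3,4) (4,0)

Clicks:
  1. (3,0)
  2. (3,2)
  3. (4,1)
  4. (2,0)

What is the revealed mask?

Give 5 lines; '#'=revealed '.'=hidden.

Click 1 (3,0) count=1: revealed 1 new [(3,0)] -> total=1
Click 2 (3,2) count=0: revealed 9 new [(2,1) (2,2) (2,3) (3,1) (3,2) (3,3) (4,1) (4,2) (4,3)] -> total=10
Click 3 (4,1) count=1: revealed 0 new [(none)] -> total=10
Click 4 (2,0) count=1: revealed 1 new [(2,0)] -> total=11

Answer: .....
.....
####.
####.
.###.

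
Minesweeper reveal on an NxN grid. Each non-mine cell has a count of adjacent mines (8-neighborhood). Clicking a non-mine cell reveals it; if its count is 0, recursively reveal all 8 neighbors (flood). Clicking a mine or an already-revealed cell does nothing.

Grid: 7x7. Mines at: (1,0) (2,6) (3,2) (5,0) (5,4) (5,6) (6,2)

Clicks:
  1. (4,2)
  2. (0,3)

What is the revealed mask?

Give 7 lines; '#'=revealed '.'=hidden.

Click 1 (4,2) count=1: revealed 1 new [(4,2)] -> total=1
Click 2 (0,3) count=0: revealed 23 new [(0,1) (0,2) (0,3) (0,4) (0,5) (0,6) (1,1) (1,2) (1,3) (1,4) (1,5) (1,6) (2,1) (2,2) (2,3) (2,4) (2,5) (3,3) (3,4) (3,5) (4,3) (4,4) (4,5)] -> total=24

Answer: .######
.######
.#####.
...###.
..####.
.......
.......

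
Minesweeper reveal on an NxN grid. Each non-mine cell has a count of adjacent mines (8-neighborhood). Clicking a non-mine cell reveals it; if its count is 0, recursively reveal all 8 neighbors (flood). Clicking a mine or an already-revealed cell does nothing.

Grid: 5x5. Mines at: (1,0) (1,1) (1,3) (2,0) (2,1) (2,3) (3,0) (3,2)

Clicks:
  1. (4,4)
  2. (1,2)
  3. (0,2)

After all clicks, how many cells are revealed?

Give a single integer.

Answer: 6

Derivation:
Click 1 (4,4) count=0: revealed 4 new [(3,3) (3,4) (4,3) (4,4)] -> total=4
Click 2 (1,2) count=4: revealed 1 new [(1,2)] -> total=5
Click 3 (0,2) count=2: revealed 1 new [(0,2)] -> total=6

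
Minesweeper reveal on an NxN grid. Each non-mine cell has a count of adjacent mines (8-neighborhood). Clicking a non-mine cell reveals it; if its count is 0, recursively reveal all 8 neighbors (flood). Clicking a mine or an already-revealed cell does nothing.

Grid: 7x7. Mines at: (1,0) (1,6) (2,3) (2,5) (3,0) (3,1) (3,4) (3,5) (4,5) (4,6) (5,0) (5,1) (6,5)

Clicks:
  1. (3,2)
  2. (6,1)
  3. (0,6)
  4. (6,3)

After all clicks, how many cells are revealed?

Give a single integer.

Click 1 (3,2) count=2: revealed 1 new [(3,2)] -> total=1
Click 2 (6,1) count=2: revealed 1 new [(6,1)] -> total=2
Click 3 (0,6) count=1: revealed 1 new [(0,6)] -> total=3
Click 4 (6,3) count=0: revealed 9 new [(4,2) (4,3) (4,4) (5,2) (5,3) (5,4) (6,2) (6,3) (6,4)] -> total=12

Answer: 12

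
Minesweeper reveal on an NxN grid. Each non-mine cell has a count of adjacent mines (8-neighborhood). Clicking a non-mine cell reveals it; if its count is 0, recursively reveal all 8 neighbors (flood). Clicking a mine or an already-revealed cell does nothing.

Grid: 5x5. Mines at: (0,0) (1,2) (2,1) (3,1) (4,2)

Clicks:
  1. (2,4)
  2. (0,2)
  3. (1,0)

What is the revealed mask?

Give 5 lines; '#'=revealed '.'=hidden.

Click 1 (2,4) count=0: revealed 10 new [(0,3) (0,4) (1,3) (1,4) (2,3) (2,4) (3,3) (3,4) (4,3) (4,4)] -> total=10
Click 2 (0,2) count=1: revealed 1 new [(0,2)] -> total=11
Click 3 (1,0) count=2: revealed 1 new [(1,0)] -> total=12

Answer: ..###
#..##
...##
...##
...##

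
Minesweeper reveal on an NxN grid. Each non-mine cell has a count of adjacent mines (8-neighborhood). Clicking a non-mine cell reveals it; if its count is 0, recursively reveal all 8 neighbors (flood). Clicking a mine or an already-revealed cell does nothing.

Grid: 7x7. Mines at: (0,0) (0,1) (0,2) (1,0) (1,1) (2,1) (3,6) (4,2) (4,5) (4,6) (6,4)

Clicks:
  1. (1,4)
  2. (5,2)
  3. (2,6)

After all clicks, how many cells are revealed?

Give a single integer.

Answer: 19

Derivation:
Click 1 (1,4) count=0: revealed 18 new [(0,3) (0,4) (0,5) (0,6) (1,2) (1,3) (1,4) (1,5) (1,6) (2,2) (2,3) (2,4) (2,5) (2,6) (3,2) (3,3) (3,4) (3,5)] -> total=18
Click 2 (5,2) count=1: revealed 1 new [(5,2)] -> total=19
Click 3 (2,6) count=1: revealed 0 new [(none)] -> total=19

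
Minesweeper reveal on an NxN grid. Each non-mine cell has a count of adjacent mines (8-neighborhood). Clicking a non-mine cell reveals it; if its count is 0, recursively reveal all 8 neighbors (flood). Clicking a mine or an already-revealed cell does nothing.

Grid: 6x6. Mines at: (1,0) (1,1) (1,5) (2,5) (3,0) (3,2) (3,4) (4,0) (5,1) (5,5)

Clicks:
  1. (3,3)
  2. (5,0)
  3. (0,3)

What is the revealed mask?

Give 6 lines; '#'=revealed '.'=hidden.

Click 1 (3,3) count=2: revealed 1 new [(3,3)] -> total=1
Click 2 (5,0) count=2: revealed 1 new [(5,0)] -> total=2
Click 3 (0,3) count=0: revealed 9 new [(0,2) (0,3) (0,4) (1,2) (1,3) (1,4) (2,2) (2,3) (2,4)] -> total=11

Answer: ..###.
..###.
..###.
...#..
......
#.....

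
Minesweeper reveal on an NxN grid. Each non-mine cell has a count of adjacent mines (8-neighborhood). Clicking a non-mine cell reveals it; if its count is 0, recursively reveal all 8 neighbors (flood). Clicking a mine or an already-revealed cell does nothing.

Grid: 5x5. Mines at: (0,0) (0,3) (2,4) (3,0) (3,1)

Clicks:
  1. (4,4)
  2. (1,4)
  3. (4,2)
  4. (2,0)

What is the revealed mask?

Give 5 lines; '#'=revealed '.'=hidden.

Answer: .....
....#
#....
..###
..###

Derivation:
Click 1 (4,4) count=0: revealed 6 new [(3,2) (3,3) (3,4) (4,2) (4,3) (4,4)] -> total=6
Click 2 (1,4) count=2: revealed 1 new [(1,4)] -> total=7
Click 3 (4,2) count=1: revealed 0 new [(none)] -> total=7
Click 4 (2,0) count=2: revealed 1 new [(2,0)] -> total=8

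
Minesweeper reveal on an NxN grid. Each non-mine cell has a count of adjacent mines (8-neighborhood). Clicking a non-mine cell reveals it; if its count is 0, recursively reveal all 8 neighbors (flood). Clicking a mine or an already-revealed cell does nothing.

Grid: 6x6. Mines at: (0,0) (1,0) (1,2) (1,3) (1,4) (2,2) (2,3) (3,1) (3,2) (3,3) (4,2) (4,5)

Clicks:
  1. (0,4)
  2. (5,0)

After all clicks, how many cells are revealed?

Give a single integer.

Answer: 5

Derivation:
Click 1 (0,4) count=2: revealed 1 new [(0,4)] -> total=1
Click 2 (5,0) count=0: revealed 4 new [(4,0) (4,1) (5,0) (5,1)] -> total=5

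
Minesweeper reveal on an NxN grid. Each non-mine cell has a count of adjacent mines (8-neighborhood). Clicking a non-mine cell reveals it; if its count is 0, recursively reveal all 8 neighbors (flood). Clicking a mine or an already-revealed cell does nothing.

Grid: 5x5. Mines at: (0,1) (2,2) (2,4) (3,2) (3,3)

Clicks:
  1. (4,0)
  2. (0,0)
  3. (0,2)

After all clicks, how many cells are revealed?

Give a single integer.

Answer: 10

Derivation:
Click 1 (4,0) count=0: revealed 8 new [(1,0) (1,1) (2,0) (2,1) (3,0) (3,1) (4,0) (4,1)] -> total=8
Click 2 (0,0) count=1: revealed 1 new [(0,0)] -> total=9
Click 3 (0,2) count=1: revealed 1 new [(0,2)] -> total=10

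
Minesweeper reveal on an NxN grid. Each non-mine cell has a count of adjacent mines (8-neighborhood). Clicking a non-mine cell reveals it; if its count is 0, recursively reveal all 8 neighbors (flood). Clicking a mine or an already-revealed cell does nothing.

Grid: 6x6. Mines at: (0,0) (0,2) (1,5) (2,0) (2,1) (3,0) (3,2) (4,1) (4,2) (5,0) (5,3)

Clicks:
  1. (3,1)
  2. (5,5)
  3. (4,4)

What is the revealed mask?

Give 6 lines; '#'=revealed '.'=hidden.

Answer: ......
......
...###
.#.###
...###
....##

Derivation:
Click 1 (3,1) count=6: revealed 1 new [(3,1)] -> total=1
Click 2 (5,5) count=0: revealed 11 new [(2,3) (2,4) (2,5) (3,3) (3,4) (3,5) (4,3) (4,4) (4,5) (5,4) (5,5)] -> total=12
Click 3 (4,4) count=1: revealed 0 new [(none)] -> total=12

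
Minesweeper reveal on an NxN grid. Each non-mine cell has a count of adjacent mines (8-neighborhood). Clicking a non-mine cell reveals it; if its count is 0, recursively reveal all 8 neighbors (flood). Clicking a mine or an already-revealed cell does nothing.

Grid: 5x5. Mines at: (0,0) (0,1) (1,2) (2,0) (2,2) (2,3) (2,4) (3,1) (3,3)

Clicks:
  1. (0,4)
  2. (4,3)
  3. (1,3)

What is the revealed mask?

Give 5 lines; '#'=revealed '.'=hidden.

Click 1 (0,4) count=0: revealed 4 new [(0,3) (0,4) (1,3) (1,4)] -> total=4
Click 2 (4,3) count=1: revealed 1 new [(4,3)] -> total=5
Click 3 (1,3) count=4: revealed 0 new [(none)] -> total=5

Answer: ...##
...##
.....
.....
...#.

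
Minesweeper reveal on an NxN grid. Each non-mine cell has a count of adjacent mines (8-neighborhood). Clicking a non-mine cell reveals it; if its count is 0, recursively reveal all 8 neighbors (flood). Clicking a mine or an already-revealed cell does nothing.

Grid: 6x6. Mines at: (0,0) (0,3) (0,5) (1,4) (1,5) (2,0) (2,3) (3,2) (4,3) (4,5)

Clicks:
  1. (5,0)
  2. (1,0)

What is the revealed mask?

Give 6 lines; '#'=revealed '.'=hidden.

Answer: ......
#.....
......
##....
###...
###...

Derivation:
Click 1 (5,0) count=0: revealed 8 new [(3,0) (3,1) (4,0) (4,1) (4,2) (5,0) (5,1) (5,2)] -> total=8
Click 2 (1,0) count=2: revealed 1 new [(1,0)] -> total=9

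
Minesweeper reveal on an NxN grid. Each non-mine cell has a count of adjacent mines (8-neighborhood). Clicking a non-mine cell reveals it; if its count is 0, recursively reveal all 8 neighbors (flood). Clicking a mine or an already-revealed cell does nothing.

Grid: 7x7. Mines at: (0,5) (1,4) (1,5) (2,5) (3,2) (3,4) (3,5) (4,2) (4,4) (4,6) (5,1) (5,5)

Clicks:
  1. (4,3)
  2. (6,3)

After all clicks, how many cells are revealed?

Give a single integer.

Click 1 (4,3) count=4: revealed 1 new [(4,3)] -> total=1
Click 2 (6,3) count=0: revealed 6 new [(5,2) (5,3) (5,4) (6,2) (6,3) (6,4)] -> total=7

Answer: 7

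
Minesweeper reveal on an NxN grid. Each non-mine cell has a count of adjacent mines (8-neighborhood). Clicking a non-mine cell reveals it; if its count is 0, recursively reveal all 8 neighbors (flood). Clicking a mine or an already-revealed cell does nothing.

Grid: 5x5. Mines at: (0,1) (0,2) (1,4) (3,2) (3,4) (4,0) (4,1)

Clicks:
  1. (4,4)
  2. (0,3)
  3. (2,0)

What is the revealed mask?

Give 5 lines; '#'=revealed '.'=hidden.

Click 1 (4,4) count=1: revealed 1 new [(4,4)] -> total=1
Click 2 (0,3) count=2: revealed 1 new [(0,3)] -> total=2
Click 3 (2,0) count=0: revealed 6 new [(1,0) (1,1) (2,0) (2,1) (3,0) (3,1)] -> total=8

Answer: ...#.
##...
##...
##...
....#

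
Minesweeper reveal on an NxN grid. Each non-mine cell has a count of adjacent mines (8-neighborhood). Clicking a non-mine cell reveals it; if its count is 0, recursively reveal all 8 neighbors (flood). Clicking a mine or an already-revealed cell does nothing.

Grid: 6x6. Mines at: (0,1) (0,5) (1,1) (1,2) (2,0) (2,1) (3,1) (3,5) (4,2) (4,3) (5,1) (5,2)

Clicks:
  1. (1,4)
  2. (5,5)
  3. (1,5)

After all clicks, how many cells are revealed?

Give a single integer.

Answer: 6

Derivation:
Click 1 (1,4) count=1: revealed 1 new [(1,4)] -> total=1
Click 2 (5,5) count=0: revealed 4 new [(4,4) (4,5) (5,4) (5,5)] -> total=5
Click 3 (1,5) count=1: revealed 1 new [(1,5)] -> total=6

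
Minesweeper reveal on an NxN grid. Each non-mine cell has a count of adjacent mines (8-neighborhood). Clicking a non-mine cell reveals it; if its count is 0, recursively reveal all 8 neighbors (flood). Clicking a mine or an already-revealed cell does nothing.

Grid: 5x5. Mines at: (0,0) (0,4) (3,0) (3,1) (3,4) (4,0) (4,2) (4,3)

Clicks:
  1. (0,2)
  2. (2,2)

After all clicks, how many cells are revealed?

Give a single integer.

Click 1 (0,2) count=0: revealed 9 new [(0,1) (0,2) (0,3) (1,1) (1,2) (1,3) (2,1) (2,2) (2,3)] -> total=9
Click 2 (2,2) count=1: revealed 0 new [(none)] -> total=9

Answer: 9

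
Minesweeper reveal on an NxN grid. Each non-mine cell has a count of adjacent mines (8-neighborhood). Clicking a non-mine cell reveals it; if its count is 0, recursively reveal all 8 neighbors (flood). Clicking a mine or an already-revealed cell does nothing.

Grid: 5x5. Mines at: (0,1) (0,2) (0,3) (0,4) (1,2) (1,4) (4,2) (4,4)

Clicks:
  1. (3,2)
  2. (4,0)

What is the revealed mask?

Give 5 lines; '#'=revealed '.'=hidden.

Click 1 (3,2) count=1: revealed 1 new [(3,2)] -> total=1
Click 2 (4,0) count=0: revealed 8 new [(1,0) (1,1) (2,0) (2,1) (3,0) (3,1) (4,0) (4,1)] -> total=9

Answer: .....
##...
##...
###..
##...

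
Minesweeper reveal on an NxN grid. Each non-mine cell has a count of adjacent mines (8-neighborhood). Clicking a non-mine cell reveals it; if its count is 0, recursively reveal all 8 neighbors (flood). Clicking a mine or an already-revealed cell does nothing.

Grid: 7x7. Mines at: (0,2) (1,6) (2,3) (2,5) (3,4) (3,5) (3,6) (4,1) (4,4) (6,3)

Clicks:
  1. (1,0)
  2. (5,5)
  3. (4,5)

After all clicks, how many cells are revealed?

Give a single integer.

Click 1 (1,0) count=0: revealed 11 new [(0,0) (0,1) (1,0) (1,1) (1,2) (2,0) (2,1) (2,2) (3,0) (3,1) (3,2)] -> total=11
Click 2 (5,5) count=1: revealed 1 new [(5,5)] -> total=12
Click 3 (4,5) count=4: revealed 1 new [(4,5)] -> total=13

Answer: 13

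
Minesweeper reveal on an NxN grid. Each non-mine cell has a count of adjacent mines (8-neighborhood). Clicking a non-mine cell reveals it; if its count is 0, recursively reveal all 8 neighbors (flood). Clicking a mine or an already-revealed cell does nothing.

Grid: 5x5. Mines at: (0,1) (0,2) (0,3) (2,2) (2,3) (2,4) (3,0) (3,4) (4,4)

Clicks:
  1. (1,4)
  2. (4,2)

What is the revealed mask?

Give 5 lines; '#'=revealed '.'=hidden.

Click 1 (1,4) count=3: revealed 1 new [(1,4)] -> total=1
Click 2 (4,2) count=0: revealed 6 new [(3,1) (3,2) (3,3) (4,1) (4,2) (4,3)] -> total=7

Answer: .....
....#
.....
.###.
.###.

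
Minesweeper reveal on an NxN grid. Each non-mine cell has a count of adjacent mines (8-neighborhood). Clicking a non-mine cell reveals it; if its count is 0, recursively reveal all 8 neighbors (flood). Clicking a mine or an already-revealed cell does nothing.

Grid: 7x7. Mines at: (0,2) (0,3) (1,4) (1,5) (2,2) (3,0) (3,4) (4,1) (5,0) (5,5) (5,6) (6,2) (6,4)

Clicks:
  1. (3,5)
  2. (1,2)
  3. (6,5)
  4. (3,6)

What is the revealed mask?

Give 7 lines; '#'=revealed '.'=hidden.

Click 1 (3,5) count=1: revealed 1 new [(3,5)] -> total=1
Click 2 (1,2) count=3: revealed 1 new [(1,2)] -> total=2
Click 3 (6,5) count=3: revealed 1 new [(6,5)] -> total=3
Click 4 (3,6) count=0: revealed 5 new [(2,5) (2,6) (3,6) (4,5) (4,6)] -> total=8

Answer: .......
..#....
.....##
.....##
.....##
.......
.....#.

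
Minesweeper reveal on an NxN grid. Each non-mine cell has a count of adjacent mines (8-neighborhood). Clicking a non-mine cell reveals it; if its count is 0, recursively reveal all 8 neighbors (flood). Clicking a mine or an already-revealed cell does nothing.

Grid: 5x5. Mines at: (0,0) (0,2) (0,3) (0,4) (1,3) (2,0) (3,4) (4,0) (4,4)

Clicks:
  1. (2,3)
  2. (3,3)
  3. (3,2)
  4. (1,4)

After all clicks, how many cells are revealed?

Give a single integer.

Answer: 10

Derivation:
Click 1 (2,3) count=2: revealed 1 new [(2,3)] -> total=1
Click 2 (3,3) count=2: revealed 1 new [(3,3)] -> total=2
Click 3 (3,2) count=0: revealed 7 new [(2,1) (2,2) (3,1) (3,2) (4,1) (4,2) (4,3)] -> total=9
Click 4 (1,4) count=3: revealed 1 new [(1,4)] -> total=10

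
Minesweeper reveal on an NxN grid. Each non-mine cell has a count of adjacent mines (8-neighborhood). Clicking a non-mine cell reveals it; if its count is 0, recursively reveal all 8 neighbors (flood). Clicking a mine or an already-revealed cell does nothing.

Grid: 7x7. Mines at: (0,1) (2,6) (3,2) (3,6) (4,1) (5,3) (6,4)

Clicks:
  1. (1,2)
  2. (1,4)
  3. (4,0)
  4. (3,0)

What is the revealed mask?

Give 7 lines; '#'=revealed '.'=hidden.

Click 1 (1,2) count=1: revealed 1 new [(1,2)] -> total=1
Click 2 (1,4) count=0: revealed 19 new [(0,2) (0,3) (0,4) (0,5) (0,6) (1,3) (1,4) (1,5) (1,6) (2,2) (2,3) (2,4) (2,5) (3,3) (3,4) (3,5) (4,3) (4,4) (4,5)] -> total=20
Click 3 (4,0) count=1: revealed 1 new [(4,0)] -> total=21
Click 4 (3,0) count=1: revealed 1 new [(3,0)] -> total=22

Answer: ..#####
..#####
..####.
#..###.
#..###.
.......
.......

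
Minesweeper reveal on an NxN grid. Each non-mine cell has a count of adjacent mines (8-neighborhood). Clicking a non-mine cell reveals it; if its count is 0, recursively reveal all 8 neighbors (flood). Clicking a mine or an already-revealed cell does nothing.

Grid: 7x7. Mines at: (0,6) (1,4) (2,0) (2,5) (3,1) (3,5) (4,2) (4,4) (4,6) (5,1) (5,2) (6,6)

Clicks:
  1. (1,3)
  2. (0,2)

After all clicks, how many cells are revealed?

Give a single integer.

Click 1 (1,3) count=1: revealed 1 new [(1,3)] -> total=1
Click 2 (0,2) count=0: revealed 10 new [(0,0) (0,1) (0,2) (0,3) (1,0) (1,1) (1,2) (2,1) (2,2) (2,3)] -> total=11

Answer: 11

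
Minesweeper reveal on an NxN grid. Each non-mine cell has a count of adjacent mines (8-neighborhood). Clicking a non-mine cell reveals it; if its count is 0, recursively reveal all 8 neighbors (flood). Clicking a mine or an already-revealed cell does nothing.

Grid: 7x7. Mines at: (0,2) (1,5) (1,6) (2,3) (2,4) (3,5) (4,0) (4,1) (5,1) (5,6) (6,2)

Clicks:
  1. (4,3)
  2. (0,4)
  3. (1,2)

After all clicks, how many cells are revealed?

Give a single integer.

Answer: 16

Derivation:
Click 1 (4,3) count=0: revealed 14 new [(3,2) (3,3) (3,4) (4,2) (4,3) (4,4) (4,5) (5,2) (5,3) (5,4) (5,5) (6,3) (6,4) (6,5)] -> total=14
Click 2 (0,4) count=1: revealed 1 new [(0,4)] -> total=15
Click 3 (1,2) count=2: revealed 1 new [(1,2)] -> total=16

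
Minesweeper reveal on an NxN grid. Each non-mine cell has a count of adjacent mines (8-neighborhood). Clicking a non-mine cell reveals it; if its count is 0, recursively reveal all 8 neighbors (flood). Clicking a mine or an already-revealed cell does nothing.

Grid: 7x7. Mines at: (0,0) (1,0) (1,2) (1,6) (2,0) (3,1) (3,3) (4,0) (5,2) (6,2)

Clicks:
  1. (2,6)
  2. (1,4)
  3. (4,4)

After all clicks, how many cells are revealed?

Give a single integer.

Answer: 11

Derivation:
Click 1 (2,6) count=1: revealed 1 new [(2,6)] -> total=1
Click 2 (1,4) count=0: revealed 9 new [(0,3) (0,4) (0,5) (1,3) (1,4) (1,5) (2,3) (2,4) (2,5)] -> total=10
Click 3 (4,4) count=1: revealed 1 new [(4,4)] -> total=11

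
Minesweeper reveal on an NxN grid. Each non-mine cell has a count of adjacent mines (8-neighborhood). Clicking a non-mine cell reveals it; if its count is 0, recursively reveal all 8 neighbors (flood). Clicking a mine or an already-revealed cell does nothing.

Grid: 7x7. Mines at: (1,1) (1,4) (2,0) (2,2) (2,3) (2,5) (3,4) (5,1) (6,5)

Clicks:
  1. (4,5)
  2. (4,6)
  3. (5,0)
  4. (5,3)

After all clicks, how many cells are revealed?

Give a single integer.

Answer: 16

Derivation:
Click 1 (4,5) count=1: revealed 1 new [(4,5)] -> total=1
Click 2 (4,6) count=0: revealed 5 new [(3,5) (3,6) (4,6) (5,5) (5,6)] -> total=6
Click 3 (5,0) count=1: revealed 1 new [(5,0)] -> total=7
Click 4 (5,3) count=0: revealed 9 new [(4,2) (4,3) (4,4) (5,2) (5,3) (5,4) (6,2) (6,3) (6,4)] -> total=16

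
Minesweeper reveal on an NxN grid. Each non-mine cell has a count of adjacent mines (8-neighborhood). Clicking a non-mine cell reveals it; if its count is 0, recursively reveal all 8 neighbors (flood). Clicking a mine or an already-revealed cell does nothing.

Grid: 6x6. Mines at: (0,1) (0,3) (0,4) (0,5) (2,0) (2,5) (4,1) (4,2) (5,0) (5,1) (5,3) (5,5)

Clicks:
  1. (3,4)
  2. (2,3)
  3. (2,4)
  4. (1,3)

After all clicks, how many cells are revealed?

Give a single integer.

Click 1 (3,4) count=1: revealed 1 new [(3,4)] -> total=1
Click 2 (2,3) count=0: revealed 11 new [(1,1) (1,2) (1,3) (1,4) (2,1) (2,2) (2,3) (2,4) (3,1) (3,2) (3,3)] -> total=12
Click 3 (2,4) count=1: revealed 0 new [(none)] -> total=12
Click 4 (1,3) count=2: revealed 0 new [(none)] -> total=12

Answer: 12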